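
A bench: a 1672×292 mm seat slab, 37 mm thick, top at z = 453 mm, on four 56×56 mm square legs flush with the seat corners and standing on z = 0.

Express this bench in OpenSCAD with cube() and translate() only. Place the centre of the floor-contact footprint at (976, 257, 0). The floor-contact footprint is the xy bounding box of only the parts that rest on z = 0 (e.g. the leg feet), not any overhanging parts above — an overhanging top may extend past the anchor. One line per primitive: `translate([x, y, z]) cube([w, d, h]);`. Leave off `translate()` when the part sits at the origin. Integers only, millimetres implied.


translate([140, 111, 416]) cube([1672, 292, 37]);
translate([140, 111, 0]) cube([56, 56, 416]);
translate([140, 347, 0]) cube([56, 56, 416]);
translate([1756, 111, 0]) cube([56, 56, 416]);
translate([1756, 347, 0]) cube([56, 56, 416]);


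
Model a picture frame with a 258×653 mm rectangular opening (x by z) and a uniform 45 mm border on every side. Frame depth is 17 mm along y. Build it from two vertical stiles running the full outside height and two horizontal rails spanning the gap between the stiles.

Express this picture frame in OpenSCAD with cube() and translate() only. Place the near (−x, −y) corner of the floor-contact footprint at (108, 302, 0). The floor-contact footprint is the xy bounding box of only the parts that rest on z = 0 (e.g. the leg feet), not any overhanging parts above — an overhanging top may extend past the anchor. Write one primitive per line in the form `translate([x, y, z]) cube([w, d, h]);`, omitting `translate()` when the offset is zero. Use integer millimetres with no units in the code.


translate([108, 302, 0]) cube([45, 17, 743]);
translate([411, 302, 0]) cube([45, 17, 743]);
translate([153, 302, 0]) cube([258, 17, 45]);
translate([153, 302, 698]) cube([258, 17, 45]);


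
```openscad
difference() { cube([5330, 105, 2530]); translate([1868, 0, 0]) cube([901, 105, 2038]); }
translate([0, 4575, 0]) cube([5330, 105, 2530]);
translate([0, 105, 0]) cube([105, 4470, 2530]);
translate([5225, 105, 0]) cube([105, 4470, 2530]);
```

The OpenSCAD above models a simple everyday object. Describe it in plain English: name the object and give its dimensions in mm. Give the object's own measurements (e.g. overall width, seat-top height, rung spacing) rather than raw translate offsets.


A single room: four walls, each 2530 mm tall and 105 mm thick, enclosing an outside footprint 5330×4680 mm (x × y), no floor or roof. The front and back walls (−y and +y sides) run the full x-width; the side walls fit between their inner faces. A door opening 901 mm wide and 2038 mm tall is cut through the front wall from the floor up, its −x edge 1868 mm from the wall's −x end.


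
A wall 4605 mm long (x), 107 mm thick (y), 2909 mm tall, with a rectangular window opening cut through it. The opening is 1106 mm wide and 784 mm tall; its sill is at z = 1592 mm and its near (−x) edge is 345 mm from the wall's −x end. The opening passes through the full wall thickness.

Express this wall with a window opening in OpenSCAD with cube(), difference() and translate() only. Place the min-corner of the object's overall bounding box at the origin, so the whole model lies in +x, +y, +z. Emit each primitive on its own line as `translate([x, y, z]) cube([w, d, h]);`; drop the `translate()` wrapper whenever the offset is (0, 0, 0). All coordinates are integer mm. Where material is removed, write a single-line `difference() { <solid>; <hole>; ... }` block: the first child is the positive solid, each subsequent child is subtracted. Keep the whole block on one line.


difference() { cube([4605, 107, 2909]); translate([345, 0, 1592]) cube([1106, 107, 784]); }


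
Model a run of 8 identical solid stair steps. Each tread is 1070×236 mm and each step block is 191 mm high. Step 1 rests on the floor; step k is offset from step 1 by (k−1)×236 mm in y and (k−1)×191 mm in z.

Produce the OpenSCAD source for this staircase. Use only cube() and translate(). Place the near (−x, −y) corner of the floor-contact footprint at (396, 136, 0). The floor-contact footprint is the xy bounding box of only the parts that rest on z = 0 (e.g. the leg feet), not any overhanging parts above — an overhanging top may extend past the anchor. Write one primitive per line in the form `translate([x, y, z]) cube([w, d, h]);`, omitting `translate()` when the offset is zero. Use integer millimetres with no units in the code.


translate([396, 136, 0]) cube([1070, 236, 191]);
translate([396, 372, 191]) cube([1070, 236, 191]);
translate([396, 608, 382]) cube([1070, 236, 191]);
translate([396, 844, 573]) cube([1070, 236, 191]);
translate([396, 1080, 764]) cube([1070, 236, 191]);
translate([396, 1316, 955]) cube([1070, 236, 191]);
translate([396, 1552, 1146]) cube([1070, 236, 191]);
translate([396, 1788, 1337]) cube([1070, 236, 191]);


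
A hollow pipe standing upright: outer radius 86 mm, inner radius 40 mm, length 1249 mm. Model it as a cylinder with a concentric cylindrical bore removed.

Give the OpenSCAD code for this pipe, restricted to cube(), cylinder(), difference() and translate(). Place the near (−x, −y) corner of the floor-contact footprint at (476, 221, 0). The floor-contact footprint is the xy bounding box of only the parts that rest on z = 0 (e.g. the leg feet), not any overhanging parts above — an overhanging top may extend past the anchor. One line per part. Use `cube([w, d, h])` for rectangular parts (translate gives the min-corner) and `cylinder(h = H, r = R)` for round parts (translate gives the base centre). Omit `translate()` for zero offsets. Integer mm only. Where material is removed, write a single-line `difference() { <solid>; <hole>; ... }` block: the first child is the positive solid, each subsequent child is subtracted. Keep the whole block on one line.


difference() { translate([562, 307, 0]) cylinder(h = 1249, r = 86); translate([562, 307, 0]) cylinder(h = 1249, r = 40); }


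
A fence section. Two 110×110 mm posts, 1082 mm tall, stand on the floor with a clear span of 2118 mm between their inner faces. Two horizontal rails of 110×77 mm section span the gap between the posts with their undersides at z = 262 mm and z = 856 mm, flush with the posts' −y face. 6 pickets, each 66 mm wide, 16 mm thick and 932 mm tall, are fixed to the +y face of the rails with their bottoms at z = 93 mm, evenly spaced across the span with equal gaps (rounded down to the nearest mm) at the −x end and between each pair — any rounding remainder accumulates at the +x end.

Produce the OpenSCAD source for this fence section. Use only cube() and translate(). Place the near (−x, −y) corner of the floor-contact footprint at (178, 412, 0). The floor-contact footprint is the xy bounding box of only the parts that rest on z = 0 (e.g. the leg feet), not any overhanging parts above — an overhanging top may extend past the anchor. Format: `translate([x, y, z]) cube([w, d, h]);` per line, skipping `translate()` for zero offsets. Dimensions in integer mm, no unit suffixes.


translate([178, 412, 0]) cube([110, 110, 1082]);
translate([2406, 412, 0]) cube([110, 110, 1082]);
translate([288, 412, 262]) cube([2118, 110, 77]);
translate([288, 412, 856]) cube([2118, 110, 77]);
translate([534, 522, 93]) cube([66, 16, 932]);
translate([846, 522, 93]) cube([66, 16, 932]);
translate([1158, 522, 93]) cube([66, 16, 932]);
translate([1470, 522, 93]) cube([66, 16, 932]);
translate([1782, 522, 93]) cube([66, 16, 932]);
translate([2094, 522, 93]) cube([66, 16, 932]);


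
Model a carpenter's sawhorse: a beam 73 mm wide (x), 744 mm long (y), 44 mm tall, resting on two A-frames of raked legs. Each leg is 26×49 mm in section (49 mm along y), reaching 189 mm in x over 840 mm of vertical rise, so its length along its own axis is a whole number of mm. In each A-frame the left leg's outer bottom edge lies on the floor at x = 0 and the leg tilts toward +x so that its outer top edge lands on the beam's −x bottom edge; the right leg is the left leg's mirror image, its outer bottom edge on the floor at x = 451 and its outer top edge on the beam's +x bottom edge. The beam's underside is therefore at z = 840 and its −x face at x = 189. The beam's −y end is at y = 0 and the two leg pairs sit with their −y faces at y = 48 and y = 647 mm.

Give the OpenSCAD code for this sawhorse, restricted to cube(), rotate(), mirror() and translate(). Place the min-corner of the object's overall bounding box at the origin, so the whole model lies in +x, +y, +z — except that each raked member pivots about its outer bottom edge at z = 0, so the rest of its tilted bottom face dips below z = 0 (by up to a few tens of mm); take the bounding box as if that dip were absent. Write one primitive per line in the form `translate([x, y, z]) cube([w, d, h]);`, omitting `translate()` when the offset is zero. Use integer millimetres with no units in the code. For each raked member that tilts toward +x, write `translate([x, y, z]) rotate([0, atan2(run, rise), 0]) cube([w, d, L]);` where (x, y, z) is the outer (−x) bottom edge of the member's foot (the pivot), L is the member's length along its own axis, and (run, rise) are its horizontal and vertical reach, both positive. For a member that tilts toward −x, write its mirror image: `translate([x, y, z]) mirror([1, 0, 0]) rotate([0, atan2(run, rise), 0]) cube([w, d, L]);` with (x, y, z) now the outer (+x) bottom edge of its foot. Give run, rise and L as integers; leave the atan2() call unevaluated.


translate([189, 0, 840]) cube([73, 744, 44]);
translate([0, 48, 0]) rotate([0, atan2(189, 840), 0]) cube([26, 49, 861]);
translate([451, 48, 0]) mirror([1, 0, 0]) rotate([0, atan2(189, 840), 0]) cube([26, 49, 861]);
translate([0, 647, 0]) rotate([0, atan2(189, 840), 0]) cube([26, 49, 861]);
translate([451, 647, 0]) mirror([1, 0, 0]) rotate([0, atan2(189, 840), 0]) cube([26, 49, 861]);


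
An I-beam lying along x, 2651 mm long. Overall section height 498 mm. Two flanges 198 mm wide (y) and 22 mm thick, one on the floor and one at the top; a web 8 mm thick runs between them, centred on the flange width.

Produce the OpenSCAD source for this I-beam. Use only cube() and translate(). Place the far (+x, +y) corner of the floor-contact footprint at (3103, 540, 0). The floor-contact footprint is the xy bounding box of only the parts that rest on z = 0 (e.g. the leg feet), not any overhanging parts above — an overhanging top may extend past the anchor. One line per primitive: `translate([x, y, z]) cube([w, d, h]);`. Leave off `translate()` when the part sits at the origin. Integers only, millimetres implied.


translate([452, 342, 0]) cube([2651, 198, 22]);
translate([452, 437, 22]) cube([2651, 8, 454]);
translate([452, 342, 476]) cube([2651, 198, 22]);


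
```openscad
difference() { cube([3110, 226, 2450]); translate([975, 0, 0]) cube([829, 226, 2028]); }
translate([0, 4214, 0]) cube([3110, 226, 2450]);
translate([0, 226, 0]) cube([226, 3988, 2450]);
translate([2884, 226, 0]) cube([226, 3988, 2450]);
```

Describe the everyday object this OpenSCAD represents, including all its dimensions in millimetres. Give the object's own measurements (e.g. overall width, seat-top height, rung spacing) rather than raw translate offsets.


A single room: four walls, each 2450 mm tall and 226 mm thick, enclosing an outside footprint 3110×4440 mm (x × y), no floor or roof. The front and back walls (−y and +y sides) run the full x-width; the side walls fit between their inner faces. A door opening 829 mm wide and 2028 mm tall is cut through the front wall from the floor up, its −x edge 975 mm from the wall's −x end.


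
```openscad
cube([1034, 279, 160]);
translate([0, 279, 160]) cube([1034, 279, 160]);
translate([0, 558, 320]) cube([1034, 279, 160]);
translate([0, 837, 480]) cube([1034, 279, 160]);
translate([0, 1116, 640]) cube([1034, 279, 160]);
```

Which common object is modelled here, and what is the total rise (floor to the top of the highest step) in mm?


A staircase. The total rise is 800 mm.

5 identical blocks, each offset up and back from the previous — a staircase. Each step is 160 mm tall and there are 5 of them, so the total rise is 5 × 160 = 800 mm.


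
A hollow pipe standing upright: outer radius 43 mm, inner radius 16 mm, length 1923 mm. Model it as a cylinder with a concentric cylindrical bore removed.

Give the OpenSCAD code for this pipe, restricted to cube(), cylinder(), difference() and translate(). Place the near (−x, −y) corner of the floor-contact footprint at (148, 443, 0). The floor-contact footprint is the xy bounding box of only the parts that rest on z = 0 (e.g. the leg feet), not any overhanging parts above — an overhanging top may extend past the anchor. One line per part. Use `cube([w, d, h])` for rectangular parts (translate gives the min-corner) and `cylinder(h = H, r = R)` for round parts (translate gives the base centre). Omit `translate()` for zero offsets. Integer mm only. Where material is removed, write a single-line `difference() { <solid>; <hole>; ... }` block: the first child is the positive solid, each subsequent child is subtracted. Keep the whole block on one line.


difference() { translate([191, 486, 0]) cylinder(h = 1923, r = 43); translate([191, 486, 0]) cylinder(h = 1923, r = 16); }


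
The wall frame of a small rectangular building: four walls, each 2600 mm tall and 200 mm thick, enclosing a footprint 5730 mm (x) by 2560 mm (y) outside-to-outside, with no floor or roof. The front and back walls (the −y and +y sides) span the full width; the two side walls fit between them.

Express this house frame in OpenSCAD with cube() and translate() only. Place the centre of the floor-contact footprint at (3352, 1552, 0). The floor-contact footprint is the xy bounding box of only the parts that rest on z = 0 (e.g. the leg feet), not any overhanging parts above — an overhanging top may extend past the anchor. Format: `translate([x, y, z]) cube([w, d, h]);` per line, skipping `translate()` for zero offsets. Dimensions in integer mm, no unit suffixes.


translate([487, 272, 0]) cube([5730, 200, 2600]);
translate([487, 2632, 0]) cube([5730, 200, 2600]);
translate([487, 472, 0]) cube([200, 2160, 2600]);
translate([6017, 472, 0]) cube([200, 2160, 2600]);


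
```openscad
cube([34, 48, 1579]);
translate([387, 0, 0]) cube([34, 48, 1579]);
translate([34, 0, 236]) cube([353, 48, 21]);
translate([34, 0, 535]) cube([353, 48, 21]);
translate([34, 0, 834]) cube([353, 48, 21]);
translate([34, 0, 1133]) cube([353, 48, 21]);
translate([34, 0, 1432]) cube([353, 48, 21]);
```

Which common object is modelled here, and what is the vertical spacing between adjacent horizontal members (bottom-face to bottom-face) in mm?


A ladder. The rung spacing is 299 mm.

Two tall 34×48 posts with 5 short bars between them — a ladder. Adjacent rungs sit at z = 236 and z = 535, so the spacing is 535 − 236 = 299 mm.


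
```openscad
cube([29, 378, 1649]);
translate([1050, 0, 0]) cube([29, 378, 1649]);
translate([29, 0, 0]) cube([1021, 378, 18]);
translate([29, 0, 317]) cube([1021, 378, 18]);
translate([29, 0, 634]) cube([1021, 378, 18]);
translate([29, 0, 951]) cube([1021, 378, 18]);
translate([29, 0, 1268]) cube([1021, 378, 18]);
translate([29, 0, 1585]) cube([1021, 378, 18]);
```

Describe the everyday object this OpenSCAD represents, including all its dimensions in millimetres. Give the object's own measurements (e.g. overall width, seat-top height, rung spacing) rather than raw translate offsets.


An open bookshelf. Two side panels, each 29 mm thick, 378 mm deep and 1649 mm tall, stand 1079 mm apart (outside-to-outside). Between them sit 6 shelves, each 18 mm thick and 378 mm deep, spanning the full gap between the sides. The bottom shelf rests on the floor (its underside at z = 0) and the clear gap between one shelf's top and the next shelf's underside is 299 mm.


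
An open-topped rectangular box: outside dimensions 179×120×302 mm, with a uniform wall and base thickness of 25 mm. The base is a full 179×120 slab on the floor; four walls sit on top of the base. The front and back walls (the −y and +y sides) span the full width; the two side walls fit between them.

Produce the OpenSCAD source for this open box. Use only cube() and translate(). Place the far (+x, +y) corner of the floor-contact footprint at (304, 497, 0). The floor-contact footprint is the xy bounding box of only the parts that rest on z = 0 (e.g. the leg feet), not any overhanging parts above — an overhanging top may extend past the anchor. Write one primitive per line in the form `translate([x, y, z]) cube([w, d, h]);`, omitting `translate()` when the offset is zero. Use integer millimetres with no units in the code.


translate([125, 377, 0]) cube([179, 120, 25]);
translate([125, 377, 25]) cube([179, 25, 277]);
translate([125, 472, 25]) cube([179, 25, 277]);
translate([125, 402, 25]) cube([25, 70, 277]);
translate([279, 402, 25]) cube([25, 70, 277]);


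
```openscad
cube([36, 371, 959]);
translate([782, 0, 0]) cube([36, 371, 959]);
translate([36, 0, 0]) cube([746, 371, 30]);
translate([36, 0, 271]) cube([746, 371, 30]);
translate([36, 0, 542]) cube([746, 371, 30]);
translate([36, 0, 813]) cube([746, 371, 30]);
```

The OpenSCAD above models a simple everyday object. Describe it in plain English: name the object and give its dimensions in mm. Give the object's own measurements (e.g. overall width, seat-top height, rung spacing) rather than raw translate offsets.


An open bookshelf. Two side panels, each 36 mm thick, 371 mm deep and 959 mm tall, stand 818 mm apart (outside-to-outside). Between them sit 4 shelves, each 30 mm thick and 371 mm deep, spanning the full gap between the sides. The bottom shelf rests on the floor (its underside at z = 0) and the clear gap between one shelf's top and the next shelf's underside is 241 mm.


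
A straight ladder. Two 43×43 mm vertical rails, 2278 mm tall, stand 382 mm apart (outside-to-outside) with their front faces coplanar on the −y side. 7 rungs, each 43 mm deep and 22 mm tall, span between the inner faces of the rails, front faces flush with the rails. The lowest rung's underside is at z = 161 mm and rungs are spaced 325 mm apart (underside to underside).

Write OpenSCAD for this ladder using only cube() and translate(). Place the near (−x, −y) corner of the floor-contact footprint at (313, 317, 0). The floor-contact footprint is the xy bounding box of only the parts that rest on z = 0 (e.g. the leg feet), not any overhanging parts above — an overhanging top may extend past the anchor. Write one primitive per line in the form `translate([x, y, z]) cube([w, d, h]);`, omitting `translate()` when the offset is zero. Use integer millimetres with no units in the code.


translate([313, 317, 0]) cube([43, 43, 2278]);
translate([652, 317, 0]) cube([43, 43, 2278]);
translate([356, 317, 161]) cube([296, 43, 22]);
translate([356, 317, 486]) cube([296, 43, 22]);
translate([356, 317, 811]) cube([296, 43, 22]);
translate([356, 317, 1136]) cube([296, 43, 22]);
translate([356, 317, 1461]) cube([296, 43, 22]);
translate([356, 317, 1786]) cube([296, 43, 22]);
translate([356, 317, 2111]) cube([296, 43, 22]);


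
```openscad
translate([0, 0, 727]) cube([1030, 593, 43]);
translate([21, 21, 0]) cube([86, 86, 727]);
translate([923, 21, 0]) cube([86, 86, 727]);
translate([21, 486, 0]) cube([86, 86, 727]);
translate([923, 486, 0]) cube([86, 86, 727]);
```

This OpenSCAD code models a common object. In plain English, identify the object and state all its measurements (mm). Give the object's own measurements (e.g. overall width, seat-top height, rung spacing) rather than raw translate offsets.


A table: top 1030 mm (x) × 593 mm (y), 43 mm thick, upper face at z = 770 mm, on four 86×86 mm square legs, each inset 21 mm from the nearest pair of top edges from z = 0 to the bottom of the top.


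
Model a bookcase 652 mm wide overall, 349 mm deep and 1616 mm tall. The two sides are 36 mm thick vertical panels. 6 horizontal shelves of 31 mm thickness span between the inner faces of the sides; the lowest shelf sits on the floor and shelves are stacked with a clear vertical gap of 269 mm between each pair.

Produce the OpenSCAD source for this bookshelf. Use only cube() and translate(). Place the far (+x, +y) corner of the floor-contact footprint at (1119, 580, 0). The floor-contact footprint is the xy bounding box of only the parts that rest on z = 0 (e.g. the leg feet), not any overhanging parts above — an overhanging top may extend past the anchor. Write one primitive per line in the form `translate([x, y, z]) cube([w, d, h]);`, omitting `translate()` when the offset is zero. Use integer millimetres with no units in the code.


translate([467, 231, 0]) cube([36, 349, 1616]);
translate([1083, 231, 0]) cube([36, 349, 1616]);
translate([503, 231, 0]) cube([580, 349, 31]);
translate([503, 231, 300]) cube([580, 349, 31]);
translate([503, 231, 600]) cube([580, 349, 31]);
translate([503, 231, 900]) cube([580, 349, 31]);
translate([503, 231, 1200]) cube([580, 349, 31]);
translate([503, 231, 1500]) cube([580, 349, 31]);


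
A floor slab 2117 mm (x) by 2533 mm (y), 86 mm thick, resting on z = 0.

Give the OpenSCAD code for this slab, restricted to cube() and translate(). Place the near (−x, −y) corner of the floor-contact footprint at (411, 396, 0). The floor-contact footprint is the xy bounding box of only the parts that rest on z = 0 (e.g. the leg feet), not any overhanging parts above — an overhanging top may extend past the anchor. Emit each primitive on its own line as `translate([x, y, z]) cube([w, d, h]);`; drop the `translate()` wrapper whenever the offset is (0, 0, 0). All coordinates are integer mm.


translate([411, 396, 0]) cube([2117, 2533, 86]);


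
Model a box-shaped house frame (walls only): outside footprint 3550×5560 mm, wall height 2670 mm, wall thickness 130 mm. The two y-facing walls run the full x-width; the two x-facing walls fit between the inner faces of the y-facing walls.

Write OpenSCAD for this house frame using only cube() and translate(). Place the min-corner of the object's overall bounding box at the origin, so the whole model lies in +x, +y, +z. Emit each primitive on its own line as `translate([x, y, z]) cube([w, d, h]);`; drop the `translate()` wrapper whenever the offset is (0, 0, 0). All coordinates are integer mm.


cube([3550, 130, 2670]);
translate([0, 5430, 0]) cube([3550, 130, 2670]);
translate([0, 130, 0]) cube([130, 5300, 2670]);
translate([3420, 130, 0]) cube([130, 5300, 2670]);


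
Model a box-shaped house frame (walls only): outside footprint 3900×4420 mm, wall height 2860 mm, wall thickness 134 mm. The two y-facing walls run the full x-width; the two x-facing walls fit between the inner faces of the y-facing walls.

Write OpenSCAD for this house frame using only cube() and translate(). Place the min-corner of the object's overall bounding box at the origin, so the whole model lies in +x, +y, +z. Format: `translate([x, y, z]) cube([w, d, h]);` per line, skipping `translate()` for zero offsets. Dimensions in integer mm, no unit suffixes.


cube([3900, 134, 2860]);
translate([0, 4286, 0]) cube([3900, 134, 2860]);
translate([0, 134, 0]) cube([134, 4152, 2860]);
translate([3766, 134, 0]) cube([134, 4152, 2860]);


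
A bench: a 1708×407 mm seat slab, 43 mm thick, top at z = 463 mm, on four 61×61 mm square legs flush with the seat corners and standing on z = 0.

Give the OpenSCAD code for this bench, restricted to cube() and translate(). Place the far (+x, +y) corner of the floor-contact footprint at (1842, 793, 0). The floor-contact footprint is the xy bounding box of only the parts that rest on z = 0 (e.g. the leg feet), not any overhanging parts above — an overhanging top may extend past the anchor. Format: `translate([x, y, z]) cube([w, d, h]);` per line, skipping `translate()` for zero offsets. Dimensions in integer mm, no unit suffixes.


translate([134, 386, 420]) cube([1708, 407, 43]);
translate([134, 386, 0]) cube([61, 61, 420]);
translate([134, 732, 0]) cube([61, 61, 420]);
translate([1781, 386, 0]) cube([61, 61, 420]);
translate([1781, 732, 0]) cube([61, 61, 420]);


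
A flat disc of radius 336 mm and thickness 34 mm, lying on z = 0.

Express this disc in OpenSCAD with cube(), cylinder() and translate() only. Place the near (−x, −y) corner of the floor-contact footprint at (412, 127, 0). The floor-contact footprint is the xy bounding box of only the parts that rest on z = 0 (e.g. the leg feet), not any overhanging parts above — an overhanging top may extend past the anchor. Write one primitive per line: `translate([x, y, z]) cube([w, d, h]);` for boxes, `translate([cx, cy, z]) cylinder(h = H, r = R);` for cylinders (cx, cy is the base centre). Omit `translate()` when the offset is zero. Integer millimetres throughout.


translate([748, 463, 0]) cylinder(h = 34, r = 336);


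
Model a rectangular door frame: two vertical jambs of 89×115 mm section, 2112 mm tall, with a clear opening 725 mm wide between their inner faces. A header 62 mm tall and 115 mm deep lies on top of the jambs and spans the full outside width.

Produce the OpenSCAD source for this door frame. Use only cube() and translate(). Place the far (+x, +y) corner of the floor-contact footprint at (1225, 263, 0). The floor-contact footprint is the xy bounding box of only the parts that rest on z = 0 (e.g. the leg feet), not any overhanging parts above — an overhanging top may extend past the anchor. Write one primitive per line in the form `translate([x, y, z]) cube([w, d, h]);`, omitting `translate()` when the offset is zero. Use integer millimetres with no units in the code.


translate([322, 148, 0]) cube([89, 115, 2112]);
translate([1136, 148, 0]) cube([89, 115, 2112]);
translate([322, 148, 2112]) cube([903, 115, 62]);


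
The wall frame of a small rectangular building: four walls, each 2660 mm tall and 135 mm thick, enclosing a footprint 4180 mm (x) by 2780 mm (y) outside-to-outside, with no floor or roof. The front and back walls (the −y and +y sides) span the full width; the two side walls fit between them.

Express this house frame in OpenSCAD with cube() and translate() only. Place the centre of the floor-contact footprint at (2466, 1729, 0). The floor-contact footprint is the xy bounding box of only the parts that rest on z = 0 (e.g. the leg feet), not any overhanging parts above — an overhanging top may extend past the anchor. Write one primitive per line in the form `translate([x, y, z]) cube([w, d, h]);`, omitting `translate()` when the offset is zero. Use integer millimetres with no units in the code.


translate([376, 339, 0]) cube([4180, 135, 2660]);
translate([376, 2984, 0]) cube([4180, 135, 2660]);
translate([376, 474, 0]) cube([135, 2510, 2660]);
translate([4421, 474, 0]) cube([135, 2510, 2660]);


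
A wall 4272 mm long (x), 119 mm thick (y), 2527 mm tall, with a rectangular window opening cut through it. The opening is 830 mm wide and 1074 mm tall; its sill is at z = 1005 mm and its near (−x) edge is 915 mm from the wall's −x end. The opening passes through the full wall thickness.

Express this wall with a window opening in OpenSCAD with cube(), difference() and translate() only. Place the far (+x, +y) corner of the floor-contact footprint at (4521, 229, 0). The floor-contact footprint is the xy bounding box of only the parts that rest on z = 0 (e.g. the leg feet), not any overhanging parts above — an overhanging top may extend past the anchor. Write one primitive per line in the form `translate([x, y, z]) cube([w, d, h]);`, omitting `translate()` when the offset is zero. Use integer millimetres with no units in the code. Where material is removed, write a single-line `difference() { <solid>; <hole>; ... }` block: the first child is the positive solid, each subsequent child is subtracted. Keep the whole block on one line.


difference() { translate([249, 110, 0]) cube([4272, 119, 2527]); translate([1164, 110, 1005]) cube([830, 119, 1074]); }


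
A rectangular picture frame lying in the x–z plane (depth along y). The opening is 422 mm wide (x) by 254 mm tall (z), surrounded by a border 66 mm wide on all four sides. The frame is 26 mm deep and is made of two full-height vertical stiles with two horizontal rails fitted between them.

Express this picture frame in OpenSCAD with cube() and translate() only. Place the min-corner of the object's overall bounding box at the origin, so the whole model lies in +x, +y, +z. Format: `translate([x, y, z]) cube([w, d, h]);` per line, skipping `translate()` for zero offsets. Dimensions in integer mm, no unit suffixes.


cube([66, 26, 386]);
translate([488, 0, 0]) cube([66, 26, 386]);
translate([66, 0, 0]) cube([422, 26, 66]);
translate([66, 0, 320]) cube([422, 26, 66]);


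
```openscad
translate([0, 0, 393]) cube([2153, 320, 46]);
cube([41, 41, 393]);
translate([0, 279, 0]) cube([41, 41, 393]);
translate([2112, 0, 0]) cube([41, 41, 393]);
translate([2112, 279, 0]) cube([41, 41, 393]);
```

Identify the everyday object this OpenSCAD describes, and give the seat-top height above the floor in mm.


A bench. The seat-top height is 439 mm.

A long slab on four corner posts — a bench. The slab sits at z = 393 with thickness 46, so the top is 393 + 46 = 439 mm.


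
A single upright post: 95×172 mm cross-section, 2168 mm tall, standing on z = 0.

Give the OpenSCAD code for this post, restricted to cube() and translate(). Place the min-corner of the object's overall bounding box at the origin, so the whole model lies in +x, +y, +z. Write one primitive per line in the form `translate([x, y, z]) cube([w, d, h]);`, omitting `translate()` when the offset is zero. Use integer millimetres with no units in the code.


cube([95, 172, 2168]);


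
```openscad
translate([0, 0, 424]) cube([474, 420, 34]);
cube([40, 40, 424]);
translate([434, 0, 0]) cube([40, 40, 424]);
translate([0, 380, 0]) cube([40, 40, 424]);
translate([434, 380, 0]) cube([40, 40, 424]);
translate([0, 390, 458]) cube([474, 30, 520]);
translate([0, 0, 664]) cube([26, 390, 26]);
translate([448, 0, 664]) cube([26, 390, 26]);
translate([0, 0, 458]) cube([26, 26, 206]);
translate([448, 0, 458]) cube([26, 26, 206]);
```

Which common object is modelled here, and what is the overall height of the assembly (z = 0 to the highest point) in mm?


A chair. The overall height is 978 mm.

A slab on four corner posts with a tall panel at the back — a chair. The seat slab sits at z = 424 with thickness 34, and the 520 mm backrest starts at the seat top, so the overall height is 424 + 34 + 520 = 978 mm.


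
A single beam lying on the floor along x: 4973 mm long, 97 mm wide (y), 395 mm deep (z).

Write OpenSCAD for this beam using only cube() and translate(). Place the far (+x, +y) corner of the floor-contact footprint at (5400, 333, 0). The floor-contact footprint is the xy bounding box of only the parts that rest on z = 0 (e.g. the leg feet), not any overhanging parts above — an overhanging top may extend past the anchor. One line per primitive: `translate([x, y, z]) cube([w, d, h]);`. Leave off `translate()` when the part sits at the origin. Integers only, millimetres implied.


translate([427, 236, 0]) cube([4973, 97, 395]);


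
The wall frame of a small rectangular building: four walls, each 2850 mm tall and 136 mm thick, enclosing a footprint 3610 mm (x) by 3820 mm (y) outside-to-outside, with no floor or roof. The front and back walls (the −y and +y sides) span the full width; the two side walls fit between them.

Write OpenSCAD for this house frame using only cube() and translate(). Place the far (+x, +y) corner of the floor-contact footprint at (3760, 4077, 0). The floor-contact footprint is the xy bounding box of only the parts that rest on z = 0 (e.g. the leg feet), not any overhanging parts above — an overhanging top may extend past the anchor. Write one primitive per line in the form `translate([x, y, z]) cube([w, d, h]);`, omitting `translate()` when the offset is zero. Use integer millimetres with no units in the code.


translate([150, 257, 0]) cube([3610, 136, 2850]);
translate([150, 3941, 0]) cube([3610, 136, 2850]);
translate([150, 393, 0]) cube([136, 3548, 2850]);
translate([3624, 393, 0]) cube([136, 3548, 2850]);


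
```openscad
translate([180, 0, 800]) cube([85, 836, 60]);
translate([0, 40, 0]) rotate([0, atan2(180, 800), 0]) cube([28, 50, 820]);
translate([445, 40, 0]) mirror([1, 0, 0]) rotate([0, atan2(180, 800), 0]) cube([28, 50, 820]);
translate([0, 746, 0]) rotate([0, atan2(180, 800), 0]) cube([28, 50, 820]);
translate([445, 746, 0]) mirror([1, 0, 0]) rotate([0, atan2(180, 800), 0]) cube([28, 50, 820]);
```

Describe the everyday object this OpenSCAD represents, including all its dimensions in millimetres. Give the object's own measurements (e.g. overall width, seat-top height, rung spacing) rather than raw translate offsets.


A sawhorse. A 85×836×60 mm beam (x, y, z) sits on two A-frame leg pairs. Each pair is two raked legs of 28×50 mm section (50 mm along y) splaying symmetrically in x. Each leg rises 800 mm vertically over 180 mm of horizontal reach and is 820 mm long along its own axis. Every leg's outer bottom edge rests on the floor and its outer top edge meets a bottom edge of the beam — the left legs (tilting toward +x) meet the beam's −x bottom edge, the right legs (their mirror images, tilting toward −x) meet its +x bottom edge — so the leg tops tuck under the beam, the beam's underside is 800 mm above the floor, and the feet are 445 mm apart outside-to-outside with the beam centred between them. The two leg pairs are set in 40 mm from either end of the beam.


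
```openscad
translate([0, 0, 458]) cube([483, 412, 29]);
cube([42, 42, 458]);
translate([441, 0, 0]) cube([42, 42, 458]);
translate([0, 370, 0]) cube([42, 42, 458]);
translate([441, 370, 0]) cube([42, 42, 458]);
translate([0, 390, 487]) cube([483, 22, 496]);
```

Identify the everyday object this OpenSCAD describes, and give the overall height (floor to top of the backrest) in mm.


A chair. The overall height is 983 mm.

A slab on four corner posts with a tall panel at the back — a chair. The seat slab sits at z = 458 with thickness 29, and the 496 mm backrest starts at the seat top, so the overall height is 458 + 29 + 496 = 983 mm.


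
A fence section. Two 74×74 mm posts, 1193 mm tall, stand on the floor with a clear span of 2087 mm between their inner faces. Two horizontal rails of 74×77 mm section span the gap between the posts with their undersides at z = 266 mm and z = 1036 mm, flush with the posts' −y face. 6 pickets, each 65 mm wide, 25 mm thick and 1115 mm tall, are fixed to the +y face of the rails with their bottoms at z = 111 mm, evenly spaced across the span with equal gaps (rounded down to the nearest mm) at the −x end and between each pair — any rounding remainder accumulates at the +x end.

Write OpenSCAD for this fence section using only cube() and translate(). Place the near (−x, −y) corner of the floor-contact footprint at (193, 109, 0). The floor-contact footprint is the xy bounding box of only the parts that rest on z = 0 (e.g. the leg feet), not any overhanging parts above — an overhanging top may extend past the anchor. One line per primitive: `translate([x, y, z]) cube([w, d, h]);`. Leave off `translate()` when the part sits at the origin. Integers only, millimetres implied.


translate([193, 109, 0]) cube([74, 74, 1193]);
translate([2354, 109, 0]) cube([74, 74, 1193]);
translate([267, 109, 266]) cube([2087, 74, 77]);
translate([267, 109, 1036]) cube([2087, 74, 77]);
translate([509, 183, 111]) cube([65, 25, 1115]);
translate([816, 183, 111]) cube([65, 25, 1115]);
translate([1123, 183, 111]) cube([65, 25, 1115]);
translate([1430, 183, 111]) cube([65, 25, 1115]);
translate([1737, 183, 111]) cube([65, 25, 1115]);
translate([2044, 183, 111]) cube([65, 25, 1115]);


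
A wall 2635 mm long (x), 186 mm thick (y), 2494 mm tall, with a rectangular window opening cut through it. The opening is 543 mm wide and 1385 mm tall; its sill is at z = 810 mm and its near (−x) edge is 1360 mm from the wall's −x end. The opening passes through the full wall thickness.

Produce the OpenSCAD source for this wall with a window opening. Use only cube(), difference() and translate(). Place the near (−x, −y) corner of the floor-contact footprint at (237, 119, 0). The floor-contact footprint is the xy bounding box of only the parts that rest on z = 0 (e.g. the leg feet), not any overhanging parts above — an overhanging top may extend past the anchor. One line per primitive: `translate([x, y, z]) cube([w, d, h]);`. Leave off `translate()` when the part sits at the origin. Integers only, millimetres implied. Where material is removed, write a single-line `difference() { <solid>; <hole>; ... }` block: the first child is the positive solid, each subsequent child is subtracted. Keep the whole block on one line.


difference() { translate([237, 119, 0]) cube([2635, 186, 2494]); translate([1597, 119, 810]) cube([543, 186, 1385]); }


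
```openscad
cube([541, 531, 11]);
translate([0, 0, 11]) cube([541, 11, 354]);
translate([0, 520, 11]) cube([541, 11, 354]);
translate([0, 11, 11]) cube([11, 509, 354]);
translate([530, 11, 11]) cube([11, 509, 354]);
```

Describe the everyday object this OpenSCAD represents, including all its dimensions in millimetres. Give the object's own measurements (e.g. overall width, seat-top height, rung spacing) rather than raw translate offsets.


An open-topped rectangular box: outside dimensions 541×531×365 mm, with a uniform wall and base thickness of 11 mm. The base is a full 541×531 slab on the floor; four walls sit on top of the base. The front and back walls (the −y and +y sides) span the full width; the two side walls fit between them.


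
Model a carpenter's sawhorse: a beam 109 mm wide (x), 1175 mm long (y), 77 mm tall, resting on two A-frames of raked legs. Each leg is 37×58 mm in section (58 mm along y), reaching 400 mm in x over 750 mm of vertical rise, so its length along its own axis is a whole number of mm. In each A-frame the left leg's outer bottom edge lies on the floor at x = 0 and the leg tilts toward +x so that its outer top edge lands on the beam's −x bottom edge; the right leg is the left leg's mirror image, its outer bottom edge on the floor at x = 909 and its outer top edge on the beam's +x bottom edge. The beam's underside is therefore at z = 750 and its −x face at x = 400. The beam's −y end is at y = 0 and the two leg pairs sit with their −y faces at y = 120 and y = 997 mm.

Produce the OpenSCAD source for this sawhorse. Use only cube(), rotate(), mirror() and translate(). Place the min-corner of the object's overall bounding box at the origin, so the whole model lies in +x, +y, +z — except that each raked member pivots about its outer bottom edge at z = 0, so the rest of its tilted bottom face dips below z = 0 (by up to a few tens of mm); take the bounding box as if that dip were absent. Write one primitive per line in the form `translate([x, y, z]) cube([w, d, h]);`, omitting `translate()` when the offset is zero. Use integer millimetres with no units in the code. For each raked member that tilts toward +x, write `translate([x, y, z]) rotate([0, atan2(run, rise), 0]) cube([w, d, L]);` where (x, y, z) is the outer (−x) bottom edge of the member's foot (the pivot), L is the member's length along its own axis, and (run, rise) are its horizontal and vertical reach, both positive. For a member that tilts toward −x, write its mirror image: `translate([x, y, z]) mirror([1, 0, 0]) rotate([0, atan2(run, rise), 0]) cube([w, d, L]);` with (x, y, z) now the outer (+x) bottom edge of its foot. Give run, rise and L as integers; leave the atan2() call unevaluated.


translate([400, 0, 750]) cube([109, 1175, 77]);
translate([0, 120, 0]) rotate([0, atan2(400, 750), 0]) cube([37, 58, 850]);
translate([909, 120, 0]) mirror([1, 0, 0]) rotate([0, atan2(400, 750), 0]) cube([37, 58, 850]);
translate([0, 997, 0]) rotate([0, atan2(400, 750), 0]) cube([37, 58, 850]);
translate([909, 997, 0]) mirror([1, 0, 0]) rotate([0, atan2(400, 750), 0]) cube([37, 58, 850]);


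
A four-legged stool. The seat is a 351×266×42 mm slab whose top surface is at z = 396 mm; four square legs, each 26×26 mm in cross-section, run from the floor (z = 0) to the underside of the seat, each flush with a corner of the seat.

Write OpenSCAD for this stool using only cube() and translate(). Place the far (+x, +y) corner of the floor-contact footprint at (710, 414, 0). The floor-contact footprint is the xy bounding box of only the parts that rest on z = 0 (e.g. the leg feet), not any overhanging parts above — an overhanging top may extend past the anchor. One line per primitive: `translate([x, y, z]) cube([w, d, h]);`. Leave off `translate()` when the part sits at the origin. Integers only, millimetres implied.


translate([359, 148, 354]) cube([351, 266, 42]);
translate([359, 148, 0]) cube([26, 26, 354]);
translate([684, 148, 0]) cube([26, 26, 354]);
translate([359, 388, 0]) cube([26, 26, 354]);
translate([684, 388, 0]) cube([26, 26, 354]);
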